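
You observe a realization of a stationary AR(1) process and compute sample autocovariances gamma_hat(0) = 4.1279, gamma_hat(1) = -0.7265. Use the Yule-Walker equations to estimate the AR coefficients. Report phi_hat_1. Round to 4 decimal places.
\hat\phi_{1} = -0.1760

The Yule-Walker equations for an AR(p) process read, in matrix form,
  Gamma_p phi = r_p,   with   (Gamma_p)_{ij} = gamma(|i - j|),
                       (r_p)_i = gamma(i),   i,j = 1..p.
Substitute the sample gammas (Toeplitz matrix and right-hand side of size 1):
  Gamma_p = [[4.1279]]
  r_p     = [-0.7265]
With p = 1 this is the single equation gamma(0) phi_1 = gamma(1):
  phi_hat_1 = gamma(1) / gamma(0) = -0.7265 / 4.1279 = -0.1760.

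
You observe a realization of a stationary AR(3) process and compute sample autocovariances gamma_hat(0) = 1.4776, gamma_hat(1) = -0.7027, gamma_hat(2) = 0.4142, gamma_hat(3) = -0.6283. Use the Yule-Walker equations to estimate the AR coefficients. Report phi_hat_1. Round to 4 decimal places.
\hat\phi_{1} = -0.4179

The Yule-Walker equations for an AR(p) process read, in matrix form,
  Gamma_p phi = r_p,   with   (Gamma_p)_{ij} = gamma(|i - j|),
                       (r_p)_i = gamma(i),   i,j = 1..p.
Substitute the sample gammas (Toeplitz matrix and right-hand side of size 3):
  Gamma_p = [[1.4776, -0.7027, 0.4142], [-0.7027, 1.4776, -0.7027], [0.4142, -0.7027, 1.4776]]
  r_p     = [-0.7027, 0.4142, -0.6283]
Written out (R1..R3):
  (R1) 1.4776 phi_1 - 0.7027 phi_2 + 0.4142 phi_3 = -0.7027
  (R2) -0.7027 phi_1 + 1.4776 phi_2 - 0.7027 phi_3 = 0.4142
  (R3) 0.4142 phi_1 - 0.7027 phi_2 + 1.4776 phi_3 = -0.6283
Gaussian elimination:
  R2 <- R2 - (-0.7027/1.4776) R1 = R2 - (-0.475568) R1:  1.143418 phi_2 - 0.50572 phi_3 = 0.080018
  R3 <- R3 - (0.4142/1.4776) R1 = R3 - (0.280319) R1:  -0.50572 phi_2 + 1.361492 phi_3 = -0.43132
  R3 <- R3 - (-0.50572/1.143418) R2 = R3 - (-0.442288) R2:  1.137818 phi_3 = -0.395929
Back-substitution:
  phi_hat_3 = -0.395929 / 1.137818 = -0.347972
  phi_hat_2 = (0.080018 - (-0.50572)(-0.347972)) / 1.143418 = -0.083922
  phi_hat_1 = (-0.7027 - (-0.7027)(-0.083922) - (0.4142)(-0.347972)) / 1.4776 = -0.417936
So phi_hat = [-0.4179, -0.0839, -0.3480].
Therefore phi_hat_1 = -0.4179.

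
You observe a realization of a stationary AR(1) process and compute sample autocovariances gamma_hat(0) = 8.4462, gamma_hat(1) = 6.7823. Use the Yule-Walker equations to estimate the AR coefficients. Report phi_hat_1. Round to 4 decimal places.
\hat\phi_{1} = 0.8030

The Yule-Walker equations for an AR(p) process read, in matrix form,
  Gamma_p phi = r_p,   with   (Gamma_p)_{ij} = gamma(|i - j|),
                       (r_p)_i = gamma(i),   i,j = 1..p.
Substitute the sample gammas (Toeplitz matrix and right-hand side of size 1):
  Gamma_p = [[8.4462]]
  r_p     = [6.7823]
With p = 1 this is the single equation gamma(0) phi_1 = gamma(1):
  phi_hat_1 = gamma(1) / gamma(0) = 6.7823 / 8.4462 = 0.8030.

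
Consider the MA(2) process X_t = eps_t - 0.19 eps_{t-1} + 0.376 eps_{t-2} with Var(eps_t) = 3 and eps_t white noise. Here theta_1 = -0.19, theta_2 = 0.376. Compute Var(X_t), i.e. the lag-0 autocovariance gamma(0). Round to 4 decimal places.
\gamma(0) = 3.5324

For an MA(q) process X_t = eps_t + sum_i theta_i eps_{t-i} with
Var(eps_t) = sigma^2, the variance is
  gamma(0) = sigma^2 * (1 + sum_i theta_i^2).
  sum_i theta_i^2 = (-0.19)^2 + (0.376)^2 = 0.0361 + 0.141376 = 0.177476.
  gamma(0) = 3 * (1 + 0.177476) = 3 * 1.177476 = 3.532428, which rounds to 3.5324.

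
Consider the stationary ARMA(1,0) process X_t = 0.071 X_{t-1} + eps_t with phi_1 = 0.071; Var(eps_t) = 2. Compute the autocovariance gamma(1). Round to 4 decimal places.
\gamma(1) = 0.1427

Multiply the model equation by X_{t-k} and take expectations. With theta_0 = psi_0 = 1 and psi_j the MA(infinity) weights, this gives
  gamma(k) - sum_i phi_i gamma(k-i) = c_k,
  c_k = sigma^2 * sum_{j=k..q} theta_j psi_{j-k}   (c_k = 0 for k > q),
using gamma(-m) = gamma(m).
Pure AR (q = 0): c_0 = sigma^2 = 2, c_k = 0 for k >= 1.
Equations for k = 0 and k = 1 (AR order 1):
  gamma(0) = phi_1 gamma(1) + c_0
  gamma(1) = phi_1 gamma(0) + c_1
Substituting the second into the first: gamma(0) (1 - phi_1^2) = c_0 + phi_1 c_1, so
  gamma(0) = c_0 / (1 - phi_1^2) = 2 / (1 - (0.071)^2) = 2 / 0.994959 = 2.010133.
  gamma(1) = phi_1 gamma(0) = (0.071)(2.010133) = 0.142719.
Therefore gamma(1) = 0.1427 (to 4 decimal places).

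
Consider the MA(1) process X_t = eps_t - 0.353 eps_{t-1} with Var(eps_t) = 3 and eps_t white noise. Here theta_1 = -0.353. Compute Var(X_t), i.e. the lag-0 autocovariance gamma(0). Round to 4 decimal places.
\gamma(0) = 3.3738

For an MA(q) process X_t = eps_t + sum_i theta_i eps_{t-i} with
Var(eps_t) = sigma^2, the variance is
  gamma(0) = sigma^2 * (1 + sum_i theta_i^2).
  sum_i theta_i^2 = (-0.353)^2 = 0.124609.
  gamma(0) = 3 * (1 + 0.124609) = 3 * 1.124609 = 3.373827, which rounds to 3.3738.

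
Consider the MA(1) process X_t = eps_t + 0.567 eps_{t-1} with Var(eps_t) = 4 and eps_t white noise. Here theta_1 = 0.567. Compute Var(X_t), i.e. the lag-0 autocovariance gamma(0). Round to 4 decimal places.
\gamma(0) = 5.2860

For an MA(q) process X_t = eps_t + sum_i theta_i eps_{t-i} with
Var(eps_t) = sigma^2, the variance is
  gamma(0) = sigma^2 * (1 + sum_i theta_i^2).
  sum_i theta_i^2 = (0.567)^2 = 0.321489.
  gamma(0) = 4 * (1 + 0.321489) = 4 * 1.321489 = 5.285956, which rounds to 5.2860.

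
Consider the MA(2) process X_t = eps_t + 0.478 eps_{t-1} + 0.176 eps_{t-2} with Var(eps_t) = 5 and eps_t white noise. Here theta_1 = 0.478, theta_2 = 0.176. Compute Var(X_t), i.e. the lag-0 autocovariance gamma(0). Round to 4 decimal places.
\gamma(0) = 6.2973

For an MA(q) process X_t = eps_t + sum_i theta_i eps_{t-i} with
Var(eps_t) = sigma^2, the variance is
  gamma(0) = sigma^2 * (1 + sum_i theta_i^2).
  sum_i theta_i^2 = (0.478)^2 + (0.176)^2 = 0.228484 + 0.030976 = 0.25946.
  gamma(0) = 5 * (1 + 0.25946) = 5 * 1.25946 = 6.2973.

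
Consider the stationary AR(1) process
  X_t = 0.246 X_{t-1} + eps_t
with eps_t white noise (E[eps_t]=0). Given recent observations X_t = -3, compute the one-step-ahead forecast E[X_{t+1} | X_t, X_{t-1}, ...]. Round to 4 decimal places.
E[X_{t+1} \mid \mathcal F_t] = -0.7380

For an AR(p) model X_t = c + sum_i phi_i X_{t-i} + eps_t, the
one-step-ahead conditional mean is
  E[X_{t+1} | X_t, ...] = c + sum_i phi_i X_{t+1-i}.
Substitute known values:
  E[X_{t+1} | ...] = (0.246) * (-3)
                   = -0.7380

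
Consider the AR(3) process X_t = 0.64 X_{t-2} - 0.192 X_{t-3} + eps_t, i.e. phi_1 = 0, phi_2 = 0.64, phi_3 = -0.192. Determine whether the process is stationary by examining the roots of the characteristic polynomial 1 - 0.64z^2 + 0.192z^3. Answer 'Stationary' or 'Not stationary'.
\text{Stationary}

The AR(p) characteristic polynomial is P(z) = 1 - 0.64z^2 + 0.192z^3.
Stationarity requires all roots to lie outside the unit circle, i.e. |z| > 1 for every root.
Degree 3: look for a simple real root z0 first, then factor out (1 - z/z0) and solve the remaining quadratic.
Testing z0 = 2.5: P(2.5) = 1 + (0)(2.5) + (-0.64)(2.5)^2 + (0.192)(2.5)^3
  = 1 + (0) + (-4) + (3) = 0.  So z_0 = 2.5 is a root, |z_0| = 2.5.
Divide out the factor (1 - 0.4 z) = (1 - z/z0) (since 1/z0 = 0.4):
  P(z) = (1 - 0.4 z)(1 + (0.4) z + (-0.48) z^2)
  [check: z-coef 0.4 - (0.4) = 0; z^2-coef -0.48 - (0.4)(0.4) = -0.64; z^3-coef -(0.4)(-0.48) = 0.192.]
Remaining roots from the quadratic factor 1 + (0.4) z + (-0.48) z^2:
  Set 1 + (0.4) z + (-0.48) z^2 = 0, i.e. a z^2 + b z + c = 0 with a = -0.48, b = 0.4, c = 1.
  Discriminant D = b^2 - 4ac = (0.4)^2 - 4*(-0.48)*1 = 0.16 - (-1.92) = 2.08.
  D >= 0, so the roots are real: z = (-b +/- sqrt(D)) / (2a) = (-0.4 +/- 1.442221) / (-0.96).
    z_1 = (-0.4 + 1.442221) / (-0.96) = -1.0856,   |z_1| = 1.0856.
    z_2 = (-0.4 - 1.442221) / (-0.96) = 1.919,   |z_2| = 1.919.
Moduli of all roots: 2.5000, 1.0856, 1.9190.
All moduli strictly greater than 1? Yes.
Verdict: Stationary.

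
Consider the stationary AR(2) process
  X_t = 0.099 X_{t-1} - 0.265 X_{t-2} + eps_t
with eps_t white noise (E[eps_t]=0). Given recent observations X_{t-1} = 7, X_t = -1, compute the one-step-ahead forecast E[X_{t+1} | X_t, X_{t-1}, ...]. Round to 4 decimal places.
E[X_{t+1} \mid \mathcal F_t] = -1.9540

For an AR(p) model X_t = c + sum_i phi_i X_{t-i} + eps_t, the
one-step-ahead conditional mean is
  E[X_{t+1} | X_t, ...] = c + sum_i phi_i X_{t+1-i}.
Substitute known values:
  E[X_{t+1} | ...] = (0.099) * (-1) + (-0.265) * (7)
                   = -1.9540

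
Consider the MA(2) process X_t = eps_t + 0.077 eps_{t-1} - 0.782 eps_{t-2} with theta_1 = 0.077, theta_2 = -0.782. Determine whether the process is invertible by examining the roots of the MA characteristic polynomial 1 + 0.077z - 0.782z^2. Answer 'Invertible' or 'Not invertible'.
\text{Invertible}

The MA(q) characteristic polynomial is P(z) = 1 + 0.077z - 0.782z^2.
Invertibility requires all roots to lie outside the unit circle, i.e. |z| > 1 for every root.
Set 1 + (0.077) z + (-0.782) z^2 = 0, i.e. a z^2 + b z + c = 0 with a = -0.782, b = 0.077, c = 1.
Discriminant D = b^2 - 4ac = (0.077)^2 - 4*(-0.782)*1 = 0.005929 - (-3.128) = 3.133929.
D >= 0, so the roots are real: z = (-b +/- sqrt(D)) / (2a) = (-0.077 +/- 1.770291) / (-1.564).
  z_1 = (-0.077 + 1.770291) / (-1.564) = -1.0827,   |z_1| = 1.0827.
  z_2 = (-0.077 - 1.770291) / (-1.564) = 1.1811,   |z_2| = 1.1811.
Moduli of all roots: 1.0827, 1.1811.
All moduli strictly greater than 1? Yes.
Verdict: Invertible.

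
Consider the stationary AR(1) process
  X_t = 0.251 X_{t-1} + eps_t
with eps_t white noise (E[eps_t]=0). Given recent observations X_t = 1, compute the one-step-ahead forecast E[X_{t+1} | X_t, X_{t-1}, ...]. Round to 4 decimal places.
E[X_{t+1} \mid \mathcal F_t] = 0.2510

For an AR(p) model X_t = c + sum_i phi_i X_{t-i} + eps_t, the
one-step-ahead conditional mean is
  E[X_{t+1} | X_t, ...] = c + sum_i phi_i X_{t+1-i}.
Substitute known values:
  E[X_{t+1} | ...] = (0.251) * (1)
                   = 0.2510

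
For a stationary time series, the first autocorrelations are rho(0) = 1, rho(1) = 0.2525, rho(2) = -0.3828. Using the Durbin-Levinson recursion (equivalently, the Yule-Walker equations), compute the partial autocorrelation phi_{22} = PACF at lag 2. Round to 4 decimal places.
\phi_{22} = -0.4770

The PACF at lag k is phi_{kk}, the last component of the solution
to the Yule-Walker system G_k phi = r_k where
  (G_k)_{ij} = rho(|i - j|), (r_k)_i = rho(i), i,j = 1..k.
Equivalently, Durbin-Levinson gives phi_{kk} iteratively:
  phi_{11} = rho(1)
  phi_{kk} = [rho(k) - sum_{j=1..k-1} phi_{k-1,j} rho(k-j)]
            / [1 - sum_{j=1..k-1} phi_{k-1,j} rho(j)],
  phi_{k,j} = phi_{k-1,j} - phi_{kk} phi_{k-1,k-j},  j = 1..k-1.
Step k = 1:
  phi_11 = rho(1) = 0.2525.
Step k = 2:
  phi_22 = [rho(2) - phi_11 rho(1)] / [1 - phi_11 rho(1)] = [-0.3828 - (0.2525)(0.2525)] / [1 - (0.2525)(0.2525)]
         = -0.44655625 / 0.93624375 = -0.477.
Therefore phi_{22} = -0.4770.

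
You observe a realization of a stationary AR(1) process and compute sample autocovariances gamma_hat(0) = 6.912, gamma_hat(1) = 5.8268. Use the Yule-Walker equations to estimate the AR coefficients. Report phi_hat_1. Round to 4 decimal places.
\hat\phi_{1} = 0.8430

The Yule-Walker equations for an AR(p) process read, in matrix form,
  Gamma_p phi = r_p,   with   (Gamma_p)_{ij} = gamma(|i - j|),
                       (r_p)_i = gamma(i),   i,j = 1..p.
Substitute the sample gammas (Toeplitz matrix and right-hand side of size 1):
  Gamma_p = [[6.912]]
  r_p     = [5.8268]
With p = 1 this is the single equation gamma(0) phi_1 = gamma(1):
  phi_hat_1 = gamma(1) / gamma(0) = 5.8268 / 6.912 = 0.8430.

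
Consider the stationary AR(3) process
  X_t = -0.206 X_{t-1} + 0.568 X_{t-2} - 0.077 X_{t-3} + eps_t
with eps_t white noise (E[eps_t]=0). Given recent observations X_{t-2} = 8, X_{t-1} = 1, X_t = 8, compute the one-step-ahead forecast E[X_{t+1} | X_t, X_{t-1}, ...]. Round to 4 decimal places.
E[X_{t+1} \mid \mathcal F_t] = -1.6960

For an AR(p) model X_t = c + sum_i phi_i X_{t-i} + eps_t, the
one-step-ahead conditional mean is
  E[X_{t+1} | X_t, ...] = c + sum_i phi_i X_{t+1-i}.
Substitute known values:
  E[X_{t+1} | ...] = (-0.206) * (8) + (0.568) * (1) + (-0.077) * (8)
                   = -1.6960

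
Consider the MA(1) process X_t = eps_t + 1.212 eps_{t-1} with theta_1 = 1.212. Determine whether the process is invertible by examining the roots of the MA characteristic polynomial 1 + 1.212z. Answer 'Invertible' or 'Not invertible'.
\text{Not invertible}

The MA(q) characteristic polynomial is P(z) = 1 + 1.212z.
Invertibility requires all roots to lie outside the unit circle, i.e. |z| > 1 for every root.
This is linear in z: 1 + (1.212) z = 0  =>  z = -1/(1.212) = -0.825083,  |z| = 0.825083.
Moduli of all roots: 0.8251.
All moduli strictly greater than 1? No.
Verdict: Not invertible.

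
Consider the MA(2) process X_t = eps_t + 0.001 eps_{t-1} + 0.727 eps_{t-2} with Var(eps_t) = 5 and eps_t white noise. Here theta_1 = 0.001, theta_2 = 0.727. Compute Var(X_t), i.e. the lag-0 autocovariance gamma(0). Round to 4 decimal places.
\gamma(0) = 7.6427

For an MA(q) process X_t = eps_t + sum_i theta_i eps_{t-i} with
Var(eps_t) = sigma^2, the variance is
  gamma(0) = sigma^2 * (1 + sum_i theta_i^2).
  sum_i theta_i^2 = (0.001)^2 + (0.727)^2 = 0.000001 + 0.528529 = 0.52853.
  gamma(0) = 5 * (1 + 0.52853) = 5 * 1.52853 = 7.64265, which rounds to 7.6427.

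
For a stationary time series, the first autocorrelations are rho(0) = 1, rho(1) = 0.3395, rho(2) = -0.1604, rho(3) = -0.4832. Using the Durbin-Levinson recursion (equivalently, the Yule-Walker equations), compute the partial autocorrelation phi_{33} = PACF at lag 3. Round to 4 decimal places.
\phi_{33} = -0.3830

The PACF at lag k is phi_{kk}, the last component of the solution
to the Yule-Walker system G_k phi = r_k where
  (G_k)_{ij} = rho(|i - j|), (r_k)_i = rho(i), i,j = 1..k.
Equivalently, Durbin-Levinson gives phi_{kk} iteratively:
  phi_{11} = rho(1)
  phi_{kk} = [rho(k) - sum_{j=1..k-1} phi_{k-1,j} rho(k-j)]
            / [1 - sum_{j=1..k-1} phi_{k-1,j} rho(j)],
  phi_{k,j} = phi_{k-1,j} - phi_{kk} phi_{k-1,k-j},  j = 1..k-1.
Step k = 1:
  phi_11 = rho(1) = 0.3395.
Step k = 2:
  phi_22 = [rho(2) - phi_11 rho(1)] / [1 - phi_11 rho(1)] = [-0.1604 - (0.3395)(0.3395)] / [1 - (0.3395)(0.3395)]
         = -0.27566025 / 0.88473975 = -0.311572.
  Update: phi_21 = phi_11 - phi_22 phi_11 = 0.3395 - (-0.311572)(0.3395) = 0.445279.
Step k = 3:
  phi_33 = [rho(3) - phi_21 rho(2) - phi_22 rho(1)] / [1 - phi_21 rho(1) - phi_22 rho(2)]
    numerator   = -0.4832 - (0.445279)(-0.1604) - (-0.311572)(0.3395) = -0.30599855
    denominator = 1 - (0.445279)(0.3395) - (-0.311572)(-0.1604) = 0.7988517
  phi_33 = -0.30599855 / 0.7988517 = -0.383.
Therefore phi_{33} = -0.3830.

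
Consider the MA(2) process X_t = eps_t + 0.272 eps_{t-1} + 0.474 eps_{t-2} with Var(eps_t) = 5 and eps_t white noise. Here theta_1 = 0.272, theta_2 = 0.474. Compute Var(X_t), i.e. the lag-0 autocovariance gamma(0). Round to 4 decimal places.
\gamma(0) = 6.4933

For an MA(q) process X_t = eps_t + sum_i theta_i eps_{t-i} with
Var(eps_t) = sigma^2, the variance is
  gamma(0) = sigma^2 * (1 + sum_i theta_i^2).
  sum_i theta_i^2 = (0.272)^2 + (0.474)^2 = 0.073984 + 0.224676 = 0.29866.
  gamma(0) = 5 * (1 + 0.29866) = 5 * 1.29866 = 6.4933.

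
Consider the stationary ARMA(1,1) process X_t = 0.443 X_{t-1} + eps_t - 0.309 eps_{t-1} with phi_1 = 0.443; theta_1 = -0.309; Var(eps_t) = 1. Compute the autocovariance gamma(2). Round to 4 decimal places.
\gamma(2) = 0.0637

Multiply the model equation by X_{t-k} and take expectations. With theta_0 = psi_0 = 1 and psi_j the MA(infinity) weights, this gives
  gamma(k) - sum_i phi_i gamma(k-i) = c_k,
  c_k = sigma^2 * sum_{j=k..q} theta_j psi_{j-k}   (c_k = 0 for k > q),
using gamma(-m) = gamma(m).
psi-weights needed (psi_j = theta_j + sum_i phi_i psi_{j-i}):
  psi_1 = theta_1 + phi_1 = -0.309 + (0.443) = 0.134
Right-hand sides:
  c_0 = sigma^2 (1 + theta_1 psi_1) = 1 * (1 + (-0.309)(0.134)) = 1 * 0.958594 = 0.958594
  c_1 = sigma^2 theta_1 = 1 * (-0.309) = -0.309
  c_2 = 0
Equations for k = 0 and k = 1 (AR order 1):
  gamma(0) = phi_1 gamma(1) + c_0
  gamma(1) = phi_1 gamma(0) + c_1
Substituting the second into the first: gamma(0) (1 - phi_1^2) = c_0 + phi_1 c_1, so
  gamma(0) = (c_0 + phi_1 c_1) / (1 - phi_1^2) = (0.958594 + (0.443)(-0.309)) / (1 - (0.443)^2) = 0.821707 / 0.803751 = 1.02234.
  gamma(1) = phi_1 gamma(0) + c_1 = (0.443)(1.02234) + (-0.309) = 0.143897.
For k = 2 (> q): gamma(2) = phi_1 gamma(1) = (0.443)(0.143897) = 0.063746.
Therefore gamma(2) = 0.0637 (to 4 decimal places).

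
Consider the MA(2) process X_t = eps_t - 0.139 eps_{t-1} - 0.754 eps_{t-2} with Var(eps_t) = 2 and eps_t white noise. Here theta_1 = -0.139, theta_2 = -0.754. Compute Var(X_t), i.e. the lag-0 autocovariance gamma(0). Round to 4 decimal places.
\gamma(0) = 3.1757

For an MA(q) process X_t = eps_t + sum_i theta_i eps_{t-i} with
Var(eps_t) = sigma^2, the variance is
  gamma(0) = sigma^2 * (1 + sum_i theta_i^2).
  sum_i theta_i^2 = (-0.139)^2 + (-0.754)^2 = 0.019321 + 0.568516 = 0.587837.
  gamma(0) = 2 * (1 + 0.587837) = 2 * 1.587837 = 3.175674, which rounds to 3.1757.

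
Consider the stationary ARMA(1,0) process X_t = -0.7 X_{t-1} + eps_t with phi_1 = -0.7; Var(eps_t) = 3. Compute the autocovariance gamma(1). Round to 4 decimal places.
\gamma(1) = -4.1176

Multiply the model equation by X_{t-k} and take expectations. With theta_0 = psi_0 = 1 and psi_j the MA(infinity) weights, this gives
  gamma(k) - sum_i phi_i gamma(k-i) = c_k,
  c_k = sigma^2 * sum_{j=k..q} theta_j psi_{j-k}   (c_k = 0 for k > q),
using gamma(-m) = gamma(m).
Pure AR (q = 0): c_0 = sigma^2 = 3, c_k = 0 for k >= 1.
Equations for k = 0 and k = 1 (AR order 1):
  gamma(0) = phi_1 gamma(1) + c_0
  gamma(1) = phi_1 gamma(0) + c_1
Substituting the second into the first: gamma(0) (1 - phi_1^2) = c_0 + phi_1 c_1, so
  gamma(0) = c_0 / (1 - phi_1^2) = 3 / (1 - (-0.7)^2) = 3 / 0.51 = 5.882353.
  gamma(1) = phi_1 gamma(0) = (-0.7)(5.882353) = -4.117647.
Therefore gamma(1) = -4.1176 (to 4 decimal places).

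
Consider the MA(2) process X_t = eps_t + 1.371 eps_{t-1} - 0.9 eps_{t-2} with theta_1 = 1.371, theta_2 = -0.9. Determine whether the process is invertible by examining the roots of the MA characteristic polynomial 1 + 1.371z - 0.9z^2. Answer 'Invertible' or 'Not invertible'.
\text{Not invertible}

The MA(q) characteristic polynomial is P(z) = 1 + 1.371z - 0.9z^2.
Invertibility requires all roots to lie outside the unit circle, i.e. |z| > 1 for every root.
Set 1 + (1.371) z + (-0.9) z^2 = 0, i.e. a z^2 + b z + c = 0 with a = -0.9, b = 1.371, c = 1.
Discriminant D = b^2 - 4ac = (1.371)^2 - 4*(-0.9)*1 = 1.879641 - (-3.6) = 5.479641.
D >= 0, so the roots are real: z = (-b +/- sqrt(D)) / (2a) = (-1.371 +/- 2.340863) / (-1.8).
  z_1 = (-1.371 + 2.340863) / (-1.8) = -0.5388,   |z_1| = 0.5388.
  z_2 = (-1.371 - 2.340863) / (-1.8) = 2.0621,   |z_2| = 2.0621.
Moduli of all roots: 0.5388, 2.0621.
All moduli strictly greater than 1? No.
Verdict: Not invertible.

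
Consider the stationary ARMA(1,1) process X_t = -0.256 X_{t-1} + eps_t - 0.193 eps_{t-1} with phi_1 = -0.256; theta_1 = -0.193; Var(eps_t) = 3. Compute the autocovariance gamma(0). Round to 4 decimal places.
\gamma(0) = 3.6472

Multiply the model equation by X_{t-k} and take expectations. With theta_0 = psi_0 = 1 and psi_j the MA(infinity) weights, this gives
  gamma(k) - sum_i phi_i gamma(k-i) = c_k,
  c_k = sigma^2 * sum_{j=k..q} theta_j psi_{j-k}   (c_k = 0 for k > q),
using gamma(-m) = gamma(m).
psi-weights needed (psi_j = theta_j + sum_i phi_i psi_{j-i}):
  psi_1 = theta_1 + phi_1 = -0.193 + (-0.256) = -0.449
Right-hand sides:
  c_0 = sigma^2 (1 + theta_1 psi_1) = 3 * (1 + (-0.193)(-0.449)) = 3 * 1.086657 = 3.259971
  c_1 = sigma^2 theta_1 = 3 * (-0.193) = -0.579
  c_2 = 0
Equations for k = 0 and k = 1 (AR order 1):
  gamma(0) = phi_1 gamma(1) + c_0
  gamma(1) = phi_1 gamma(0) + c_1
Substituting the second into the first: gamma(0) (1 - phi_1^2) = c_0 + phi_1 c_1, so
  gamma(0) = (c_0 + phi_1 c_1) / (1 - phi_1^2) = (3.259971 + (-0.256)(-0.579)) / (1 - (-0.256)^2) = 3.408195 / 0.934464 = 3.647219.
Therefore gamma(0) = 3.6472 (to 4 decimal places).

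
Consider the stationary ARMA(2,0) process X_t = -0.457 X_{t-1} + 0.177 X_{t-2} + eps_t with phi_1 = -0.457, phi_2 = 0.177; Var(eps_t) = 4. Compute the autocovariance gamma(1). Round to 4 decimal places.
\gamma(1) = -3.3152

Multiply the model equation by X_{t-k} and take expectations. With theta_0 = psi_0 = 1 and psi_j the MA(infinity) weights, this gives
  gamma(k) - sum_i phi_i gamma(k-i) = c_k,
  c_k = sigma^2 * sum_{j=k..q} theta_j psi_{j-k}   (c_k = 0 for k > q),
using gamma(-m) = gamma(m).
Pure AR (q = 0): c_0 = sigma^2 = 4, c_k = 0 for k >= 1.
Equations for k = 0, 1, 2 (AR order 2, c_2 = 0):
  (E0) gamma(0) = phi_1 gamma(1) + phi_2 gamma(2) + c_0
  (E1) gamma(1) = phi_1 gamma(0) + phi_2 gamma(1) + c_1
  (E2) gamma(2) = phi_1 gamma(1) + phi_2 gamma(0)
From (E1): gamma(1) = A gamma(0) + B with
  A = phi_1 / (1 - phi_2) = -0.457 / 0.823 = -0.555286,   B = c_1 / (1 - phi_2) = 0 / 0.823 = 0.
Insert (E2) into (E0): gamma(0) (1 - phi_2^2) = phi_1 (1 + phi_2) gamma(1) + c_0.
  phi_1 (1 + phi_2) = (-0.457)(1.177) = -0.537889,   1 - phi_2^2 = 0.968671.
Replace gamma(1) by A gamma(0) + B and collect gamma(0):
  gamma(0) [0.968671 - (-0.537889)(-0.555286)] = c_0 = 4
  gamma(0) * 0.669989 = 4
  gamma(0) = 4 / 0.669989 = 5.970247.
  gamma(1) = A gamma(0) = (-0.555286)(5.970247) = -3.315192.
Therefore gamma(1) = -3.3152 (to 4 decimal places).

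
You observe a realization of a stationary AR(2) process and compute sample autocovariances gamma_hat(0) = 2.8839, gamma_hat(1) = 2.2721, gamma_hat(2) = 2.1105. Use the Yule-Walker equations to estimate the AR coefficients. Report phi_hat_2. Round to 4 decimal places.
\hat\phi_{2} = 0.2929

The Yule-Walker equations for an AR(p) process read, in matrix form,
  Gamma_p phi = r_p,   with   (Gamma_p)_{ij} = gamma(|i - j|),
                       (r_p)_i = gamma(i),   i,j = 1..p.
Substitute the sample gammas (Toeplitz matrix and right-hand side of size 2):
  Gamma_p = [[2.8839, 2.2721], [2.2721, 2.8839]]
  r_p     = [2.2721, 2.1105]
Written out:
  2.8839 phi_1 + 2.2721 phi_2 = 2.2721
  2.2721 phi_1 + 2.8839 phi_2 = 2.1105
Solve by Cramer's rule:
  det = gamma(0)^2 - gamma(1)^2 = (2.8839)^2 - (2.2721)^2 = 8.31687921 - 5.16243841 = 3.1544408
  phi_hat_1 = [gamma(1) gamma(0) - gamma(1) gamma(2)] / det = [(2.2721)(2.8839) - (2.2721)(2.1105)] / 3.1544408 = 1.75724214 / 3.1544408 = 0.5571
  phi_hat_2 = [gamma(0) gamma(2) - gamma(1)^2] / det = [(2.8839)(2.1105) - (2.2721)^2] / 3.1544408 = 0.92403254 / 3.1544408 = 0.2929
So phi_hat = [0.5571, 0.2929].
Therefore phi_hat_2 = 0.2929.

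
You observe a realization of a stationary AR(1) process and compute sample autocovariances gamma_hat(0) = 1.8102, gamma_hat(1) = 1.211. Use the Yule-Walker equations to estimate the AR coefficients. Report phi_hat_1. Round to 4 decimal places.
\hat\phi_{1} = 0.6690

The Yule-Walker equations for an AR(p) process read, in matrix form,
  Gamma_p phi = r_p,   with   (Gamma_p)_{ij} = gamma(|i - j|),
                       (r_p)_i = gamma(i),   i,j = 1..p.
Substitute the sample gammas (Toeplitz matrix and right-hand side of size 1):
  Gamma_p = [[1.8102]]
  r_p     = [1.211]
With p = 1 this is the single equation gamma(0) phi_1 = gamma(1):
  phi_hat_1 = gamma(1) / gamma(0) = 1.211 / 1.8102 = 0.6690.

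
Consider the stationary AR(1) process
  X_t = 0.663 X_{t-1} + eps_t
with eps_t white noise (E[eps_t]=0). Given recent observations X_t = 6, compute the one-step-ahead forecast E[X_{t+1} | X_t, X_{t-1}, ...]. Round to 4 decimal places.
E[X_{t+1} \mid \mathcal F_t] = 3.9780

For an AR(p) model X_t = c + sum_i phi_i X_{t-i} + eps_t, the
one-step-ahead conditional mean is
  E[X_{t+1} | X_t, ...] = c + sum_i phi_i X_{t+1-i}.
Substitute known values:
  E[X_{t+1} | ...] = (0.663) * (6)
                   = 3.9780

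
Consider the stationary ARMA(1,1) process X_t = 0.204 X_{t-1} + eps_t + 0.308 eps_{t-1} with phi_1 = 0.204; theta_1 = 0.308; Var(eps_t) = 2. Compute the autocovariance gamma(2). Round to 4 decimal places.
\gamma(2) = 0.2317

Multiply the model equation by X_{t-k} and take expectations. With theta_0 = psi_0 = 1 and psi_j the MA(infinity) weights, this gives
  gamma(k) - sum_i phi_i gamma(k-i) = c_k,
  c_k = sigma^2 * sum_{j=k..q} theta_j psi_{j-k}   (c_k = 0 for k > q),
using gamma(-m) = gamma(m).
psi-weights needed (psi_j = theta_j + sum_i phi_i psi_{j-i}):
  psi_1 = theta_1 + phi_1 = 0.308 + (0.204) = 0.512
Right-hand sides:
  c_0 = sigma^2 (1 + theta_1 psi_1) = 2 * (1 + (0.308)(0.512)) = 2 * 1.157696 = 2.315392
  c_1 = sigma^2 theta_1 = 2 * (0.308) = 0.616
  c_2 = 0
Equations for k = 0 and k = 1 (AR order 1):
  gamma(0) = phi_1 gamma(1) + c_0
  gamma(1) = phi_1 gamma(0) + c_1
Substituting the second into the first: gamma(0) (1 - phi_1^2) = c_0 + phi_1 c_1, so
  gamma(0) = (c_0 + phi_1 c_1) / (1 - phi_1^2) = (2.315392 + (0.204)(0.616)) / (1 - (0.204)^2) = 2.441056 / 0.958384 = 2.547054.
  gamma(1) = phi_1 gamma(0) + c_1 = (0.204)(2.547054) + (0.616) = 1.135599.
For k = 2 (> q): gamma(2) = phi_1 gamma(1) = (0.204)(1.135599) = 0.231662.
Therefore gamma(2) = 0.2317 (to 4 decimal places).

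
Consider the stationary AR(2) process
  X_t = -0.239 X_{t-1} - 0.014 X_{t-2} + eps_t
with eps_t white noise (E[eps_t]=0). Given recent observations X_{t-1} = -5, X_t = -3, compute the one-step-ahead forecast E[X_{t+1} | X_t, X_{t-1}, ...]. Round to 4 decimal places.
E[X_{t+1} \mid \mathcal F_t] = 0.7870

For an AR(p) model X_t = c + sum_i phi_i X_{t-i} + eps_t, the
one-step-ahead conditional mean is
  E[X_{t+1} | X_t, ...] = c + sum_i phi_i X_{t+1-i}.
Substitute known values:
  E[X_{t+1} | ...] = (-0.239) * (-3) + (-0.014) * (-5)
                   = 0.7870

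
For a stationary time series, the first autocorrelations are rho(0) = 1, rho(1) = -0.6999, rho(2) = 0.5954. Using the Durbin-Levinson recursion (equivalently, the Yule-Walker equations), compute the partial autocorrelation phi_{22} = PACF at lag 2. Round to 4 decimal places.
\phi_{22} = 0.2069

The PACF at lag k is phi_{kk}, the last component of the solution
to the Yule-Walker system G_k phi = r_k where
  (G_k)_{ij} = rho(|i - j|), (r_k)_i = rho(i), i,j = 1..k.
Equivalently, Durbin-Levinson gives phi_{kk} iteratively:
  phi_{11} = rho(1)
  phi_{kk} = [rho(k) - sum_{j=1..k-1} phi_{k-1,j} rho(k-j)]
            / [1 - sum_{j=1..k-1} phi_{k-1,j} rho(j)],
  phi_{k,j} = phi_{k-1,j} - phi_{kk} phi_{k-1,k-j},  j = 1..k-1.
Step k = 1:
  phi_11 = rho(1) = -0.6999.
Step k = 2:
  phi_22 = [rho(2) - phi_11 rho(1)] / [1 - phi_11 rho(1)] = [0.5954 - (-0.6999)(-0.6999)] / [1 - (-0.6999)(-0.6999)]
         = 0.10553999 / 0.51013999 = 0.2069.
Therefore phi_{22} = 0.2069.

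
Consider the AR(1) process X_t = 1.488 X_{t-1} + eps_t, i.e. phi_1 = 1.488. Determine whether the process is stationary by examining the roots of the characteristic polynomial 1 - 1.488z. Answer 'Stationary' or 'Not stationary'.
\text{Not stationary}

The AR(p) characteristic polynomial is P(z) = 1 - 1.488z.
Stationarity requires all roots to lie outside the unit circle, i.e. |z| > 1 for every root.
This is linear in z: 1 + (-1.488) z = 0  =>  z = -1/(-1.488) = 0.672043,  |z| = 0.672043.
Moduli of all roots: 0.6720.
All moduli strictly greater than 1? No.
Verdict: Not stationary.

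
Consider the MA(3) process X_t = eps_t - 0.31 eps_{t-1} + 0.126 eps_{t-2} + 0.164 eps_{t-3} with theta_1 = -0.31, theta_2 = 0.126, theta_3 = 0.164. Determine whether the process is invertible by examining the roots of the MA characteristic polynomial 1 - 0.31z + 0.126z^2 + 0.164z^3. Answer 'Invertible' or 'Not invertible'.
\text{Invertible}

The MA(q) characteristic polynomial is P(z) = 1 - 0.31z + 0.126z^2 + 0.164z^3.
Invertibility requires all roots to lie outside the unit circle, i.e. |z| > 1 for every root.
Degree 3: look for a simple real root z0 first, then factor out (1 - z/z0) and solve the remaining quadratic.
Testing z0 = -2.5: P(-2.5) = 1 + (-0.31)(-2.5) + (0.126)(-2.5)^2 + (0.164)(-2.5)^3
  = 1 + (0.775) + (0.7875) + (-2.5625) = 0.  So z_0 = -2.5 is a root, |z_0| = 2.5.
Divide out the factor (1 + 0.4 z) = (1 - z/z0) (since 1/z0 = -0.4):
  P(z) = (1 + 0.4 z)(1 + (-0.71) z + (0.41) z^2)
  [check: z-coef -0.71 - (-0.4) = -0.31; z^2-coef 0.41 - (-0.4)(-0.71) = 0.126; z^3-coef -(-0.4)(0.41) = 0.164.]
Remaining roots from the quadratic factor 1 + (-0.71) z + (0.41) z^2:
  Set 1 + (-0.71) z + (0.41) z^2 = 0, i.e. a z^2 + b z + c = 0 with a = 0.41, b = -0.71, c = 1.
  Discriminant D = b^2 - 4ac = (-0.71)^2 - 4*(0.41)*1 = 0.5041 - (1.64) = -1.1359.
  D < 0, so the roots are the complex-conjugate pair z = (-b +/- i sqrt(-D)) / (2a) = 0.8659 +/- 1.2997i.
  For a conjugate pair |z|^2 = z * conj(z) = (product of roots) = c/a = 1/(0.41) = 2.439024, so |z| = sqrt(2.439024) = 1.5617 for both roots.
Moduli of all roots: 2.5000, 1.5617, 1.5617.
All moduli strictly greater than 1? Yes.
Verdict: Invertible.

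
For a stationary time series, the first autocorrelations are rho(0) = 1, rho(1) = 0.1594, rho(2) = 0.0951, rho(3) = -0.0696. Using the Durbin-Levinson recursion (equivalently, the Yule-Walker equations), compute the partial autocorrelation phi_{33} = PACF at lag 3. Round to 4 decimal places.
\phi_{33} = -0.0981

The PACF at lag k is phi_{kk}, the last component of the solution
to the Yule-Walker system G_k phi = r_k where
  (G_k)_{ij} = rho(|i - j|), (r_k)_i = rho(i), i,j = 1..k.
Equivalently, Durbin-Levinson gives phi_{kk} iteratively:
  phi_{11} = rho(1)
  phi_{kk} = [rho(k) - sum_{j=1..k-1} phi_{k-1,j} rho(k-j)]
            / [1 - sum_{j=1..k-1} phi_{k-1,j} rho(j)],
  phi_{k,j} = phi_{k-1,j} - phi_{kk} phi_{k-1,k-j},  j = 1..k-1.
Step k = 1:
  phi_11 = rho(1) = 0.1594.
Step k = 2:
  phi_22 = [rho(2) - phi_11 rho(1)] / [1 - phi_11 rho(1)] = [0.0951 - (0.1594)(0.1594)] / [1 - (0.1594)(0.1594)]
         = 0.06969164 / 0.97459164 = 0.071509.
  Update: phi_21 = phi_11 - phi_22 phi_11 = 0.1594 - (0.071509)(0.1594) = 0.148002.
Step k = 3:
  phi_33 = [rho(3) - phi_21 rho(2) - phi_22 rho(1)] / [1 - phi_21 rho(1) - phi_22 rho(2)]
    numerator   = -0.0696 - (0.148002)(0.0951) - (0.071509)(0.1594) = -0.09507341
    denominator = 1 - (0.148002)(0.1594) - (0.071509)(0.0951) = 0.96960809
  phi_33 = -0.09507341 / 0.96960809 = -0.0981.
Therefore phi_{33} = -0.0981.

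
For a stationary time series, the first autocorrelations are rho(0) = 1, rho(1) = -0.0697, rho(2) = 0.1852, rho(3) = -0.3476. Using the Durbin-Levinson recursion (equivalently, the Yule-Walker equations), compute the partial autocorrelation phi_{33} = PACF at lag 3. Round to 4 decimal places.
\phi_{33} = -0.3371

The PACF at lag k is phi_{kk}, the last component of the solution
to the Yule-Walker system G_k phi = r_k where
  (G_k)_{ij} = rho(|i - j|), (r_k)_i = rho(i), i,j = 1..k.
Equivalently, Durbin-Levinson gives phi_{kk} iteratively:
  phi_{11} = rho(1)
  phi_{kk} = [rho(k) - sum_{j=1..k-1} phi_{k-1,j} rho(k-j)]
            / [1 - sum_{j=1..k-1} phi_{k-1,j} rho(j)],
  phi_{k,j} = phi_{k-1,j} - phi_{kk} phi_{k-1,k-j},  j = 1..k-1.
Step k = 1:
  phi_11 = rho(1) = -0.0697.
Step k = 2:
  phi_22 = [rho(2) - phi_11 rho(1)] / [1 - phi_11 rho(1)] = [0.1852 - (-0.0697)(-0.0697)] / [1 - (-0.0697)(-0.0697)]
         = 0.18034191 / 0.99514191 = 0.181222.
  Update: phi_21 = phi_11 - phi_22 phi_11 = -0.0697 - (0.181222)(-0.0697) = -0.057069.
Step k = 3:
  phi_33 = [rho(3) - phi_21 rho(2) - phi_22 rho(1)] / [1 - phi_21 rho(1) - phi_22 rho(2)]
    numerator   = -0.3476 - (-0.057069)(0.1852) - (0.181222)(-0.0697) = -0.32439966
    denominator = 1 - (-0.057069)(-0.0697) - (0.181222)(0.1852) = 0.96245993
  phi_33 = -0.32439966 / 0.96245993 = -0.3371.
Therefore phi_{33} = -0.3371.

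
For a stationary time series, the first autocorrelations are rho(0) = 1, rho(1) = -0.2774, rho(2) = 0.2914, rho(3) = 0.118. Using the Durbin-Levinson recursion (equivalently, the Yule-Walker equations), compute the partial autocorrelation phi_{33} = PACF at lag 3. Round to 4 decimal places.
\phi_{33} = 0.2800

The PACF at lag k is phi_{kk}, the last component of the solution
to the Yule-Walker system G_k phi = r_k where
  (G_k)_{ij} = rho(|i - j|), (r_k)_i = rho(i), i,j = 1..k.
Equivalently, Durbin-Levinson gives phi_{kk} iteratively:
  phi_{11} = rho(1)
  phi_{kk} = [rho(k) - sum_{j=1..k-1} phi_{k-1,j} rho(k-j)]
            / [1 - sum_{j=1..k-1} phi_{k-1,j} rho(j)],
  phi_{k,j} = phi_{k-1,j} - phi_{kk} phi_{k-1,k-j},  j = 1..k-1.
Step k = 1:
  phi_11 = rho(1) = -0.2774.
Step k = 2:
  phi_22 = [rho(2) - phi_11 rho(1)] / [1 - phi_11 rho(1)] = [0.2914 - (-0.2774)(-0.2774)] / [1 - (-0.2774)(-0.2774)]
         = 0.21444924 / 0.92304924 = 0.232327.
  Update: phi_21 = phi_11 - phi_22 phi_11 = -0.2774 - (0.232327)(-0.2774) = -0.212952.
Step k = 3:
  phi_33 = [rho(3) - phi_21 rho(2) - phi_22 rho(1)] / [1 - phi_21 rho(1) - phi_22 rho(2)]
    numerator   = 0.118 - (-0.212952)(0.2914) - (0.232327)(-0.2774) = 0.24450186
    denominator = 1 - (-0.212952)(-0.2774) - (0.232327)(0.2914) = 0.8732269
  phi_33 = 0.24450186 / 0.8732269 = 0.28.
Therefore phi_{33} = 0.2800.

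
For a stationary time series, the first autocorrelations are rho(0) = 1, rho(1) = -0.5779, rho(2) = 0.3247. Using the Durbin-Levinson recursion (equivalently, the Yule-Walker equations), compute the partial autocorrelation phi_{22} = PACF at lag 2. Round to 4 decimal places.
\phi_{22} = -0.0139

The PACF at lag k is phi_{kk}, the last component of the solution
to the Yule-Walker system G_k phi = r_k where
  (G_k)_{ij} = rho(|i - j|), (r_k)_i = rho(i), i,j = 1..k.
Equivalently, Durbin-Levinson gives phi_{kk} iteratively:
  phi_{11} = rho(1)
  phi_{kk} = [rho(k) - sum_{j=1..k-1} phi_{k-1,j} rho(k-j)]
            / [1 - sum_{j=1..k-1} phi_{k-1,j} rho(j)],
  phi_{k,j} = phi_{k-1,j} - phi_{kk} phi_{k-1,k-j},  j = 1..k-1.
Step k = 1:
  phi_11 = rho(1) = -0.5779.
Step k = 2:
  phi_22 = [rho(2) - phi_11 rho(1)] / [1 - phi_11 rho(1)] = [0.3247 - (-0.5779)(-0.5779)] / [1 - (-0.5779)(-0.5779)]
         = -0.00926841 / 0.66603159 = -0.0139.
Therefore phi_{22} = -0.0139.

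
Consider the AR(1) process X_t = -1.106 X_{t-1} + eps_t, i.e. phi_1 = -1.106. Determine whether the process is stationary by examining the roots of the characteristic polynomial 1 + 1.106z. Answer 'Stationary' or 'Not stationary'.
\text{Not stationary}

The AR(p) characteristic polynomial is P(z) = 1 + 1.106z.
Stationarity requires all roots to lie outside the unit circle, i.e. |z| > 1 for every root.
This is linear in z: 1 + (1.106) z = 0  =>  z = -1/(1.106) = -0.904159,  |z| = 0.904159.
Moduli of all roots: 0.9042.
All moduli strictly greater than 1? No.
Verdict: Not stationary.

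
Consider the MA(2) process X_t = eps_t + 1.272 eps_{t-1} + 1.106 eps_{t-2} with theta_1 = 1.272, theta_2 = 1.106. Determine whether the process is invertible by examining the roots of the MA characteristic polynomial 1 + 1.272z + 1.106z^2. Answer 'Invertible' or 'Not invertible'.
\text{Not invertible}

The MA(q) characteristic polynomial is P(z) = 1 + 1.272z + 1.106z^2.
Invertibility requires all roots to lie outside the unit circle, i.e. |z| > 1 for every root.
Set 1 + (1.272) z + (1.106) z^2 = 0, i.e. a z^2 + b z + c = 0 with a = 1.106, b = 1.272, c = 1.
Discriminant D = b^2 - 4ac = (1.272)^2 - 4*(1.106)*1 = 1.617984 - (4.424) = -2.806016.
D < 0, so the roots are the complex-conjugate pair z = (-b +/- i sqrt(-D)) / (2a) = -0.575 +/- 0.7573i.
For a conjugate pair |z|^2 = z * conj(z) = (product of roots) = c/a = 1/(1.106) = 0.904159, so |z| = sqrt(0.904159) = 0.9509 for both roots.
Moduli of all roots: 0.9509, 0.9509.
All moduli strictly greater than 1? No.
Verdict: Not invertible.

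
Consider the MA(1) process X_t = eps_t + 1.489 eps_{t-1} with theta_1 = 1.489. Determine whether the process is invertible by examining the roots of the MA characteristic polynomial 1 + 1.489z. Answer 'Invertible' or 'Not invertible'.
\text{Not invertible}

The MA(q) characteristic polynomial is P(z) = 1 + 1.489z.
Invertibility requires all roots to lie outside the unit circle, i.e. |z| > 1 for every root.
This is linear in z: 1 + (1.489) z = 0  =>  z = -1/(1.489) = -0.671592,  |z| = 0.671592.
Moduli of all roots: 0.6716.
All moduli strictly greater than 1? No.
Verdict: Not invertible.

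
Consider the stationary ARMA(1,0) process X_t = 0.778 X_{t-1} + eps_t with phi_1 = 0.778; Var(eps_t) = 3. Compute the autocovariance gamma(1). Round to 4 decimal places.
\gamma(1) = 5.9131

Multiply the model equation by X_{t-k} and take expectations. With theta_0 = psi_0 = 1 and psi_j the MA(infinity) weights, this gives
  gamma(k) - sum_i phi_i gamma(k-i) = c_k,
  c_k = sigma^2 * sum_{j=k..q} theta_j psi_{j-k}   (c_k = 0 for k > q),
using gamma(-m) = gamma(m).
Pure AR (q = 0): c_0 = sigma^2 = 3, c_k = 0 for k >= 1.
Equations for k = 0 and k = 1 (AR order 1):
  gamma(0) = phi_1 gamma(1) + c_0
  gamma(1) = phi_1 gamma(0) + c_1
Substituting the second into the first: gamma(0) (1 - phi_1^2) = c_0 + phi_1 c_1, so
  gamma(0) = c_0 / (1 - phi_1^2) = 3 / (1 - (0.778)^2) = 3 / 0.394716 = 7.600401.
  gamma(1) = phi_1 gamma(0) = (0.778)(7.600401) = 5.913112.
Therefore gamma(1) = 5.9131 (to 4 decimal places).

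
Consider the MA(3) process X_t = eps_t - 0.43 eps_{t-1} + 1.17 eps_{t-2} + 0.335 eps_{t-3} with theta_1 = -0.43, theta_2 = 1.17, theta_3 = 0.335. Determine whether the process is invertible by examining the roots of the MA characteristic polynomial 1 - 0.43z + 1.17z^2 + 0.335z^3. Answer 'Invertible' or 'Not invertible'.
\text{Not invertible}

The MA(q) characteristic polynomial is P(z) = 1 - 0.43z + 1.17z^2 + 0.335z^3.
Invertibility requires all roots to lie outside the unit circle, i.e. |z| > 1 for every root.
Degree 3: look for a simple real root z0 first, then factor out (1 - z/z0) and solve the remaining quadratic.
Testing z0 = -4: P(-4) = 1 + (-0.43)(-4) + (1.17)(-4)^2 + (0.335)(-4)^3
  = 1 + (1.72) + (18.72) + (-21.44) = 0.  So z_0 = -4 is a root, |z_0| = 4.
Divide out the factor (1 + 0.25 z) = (1 - z/z0) (since 1/z0 = -0.25):
  P(z) = (1 + 0.25 z)(1 + (-0.68) z + (1.34) z^2)
  [check: z-coef -0.68 - (-0.25) = -0.43; z^2-coef 1.34 - (-0.25)(-0.68) = 1.17; z^3-coef -(-0.25)(1.34) = 0.335.]
Remaining roots from the quadratic factor 1 + (-0.68) z + (1.34) z^2:
  Set 1 + (-0.68) z + (1.34) z^2 = 0, i.e. a z^2 + b z + c = 0 with a = 1.34, b = -0.68, c = 1.
  Discriminant D = b^2 - 4ac = (-0.68)^2 - 4*(1.34)*1 = 0.4624 - (5.36) = -4.8976.
  D < 0, so the roots are the complex-conjugate pair z = (-b +/- i sqrt(-D)) / (2a) = 0.2537 +/- 0.8258i.
  For a conjugate pair |z|^2 = z * conj(z) = (product of roots) = c/a = 1/(1.34) = 0.746269, so |z| = sqrt(0.746269) = 0.8639 for both roots.
Moduli of all roots: 4.0000, 0.8639, 0.8639.
All moduli strictly greater than 1? No.
Verdict: Not invertible.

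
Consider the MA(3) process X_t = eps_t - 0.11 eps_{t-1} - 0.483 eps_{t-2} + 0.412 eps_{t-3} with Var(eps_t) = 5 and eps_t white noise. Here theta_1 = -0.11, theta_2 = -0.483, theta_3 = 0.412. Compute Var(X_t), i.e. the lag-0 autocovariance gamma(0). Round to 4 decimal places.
\gamma(0) = 7.0757

For an MA(q) process X_t = eps_t + sum_i theta_i eps_{t-i} with
Var(eps_t) = sigma^2, the variance is
  gamma(0) = sigma^2 * (1 + sum_i theta_i^2).
  sum_i theta_i^2 = (-0.11)^2 + (-0.483)^2 + (0.412)^2 = 0.0121 + 0.233289 + 0.169744 = 0.415133.
  gamma(0) = 5 * (1 + 0.415133) = 5 * 1.415133 = 7.075665, which rounds to 7.0757.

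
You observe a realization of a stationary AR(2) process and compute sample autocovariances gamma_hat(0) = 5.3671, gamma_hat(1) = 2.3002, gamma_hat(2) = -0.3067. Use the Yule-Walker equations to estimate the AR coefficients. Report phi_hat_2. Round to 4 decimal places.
\hat\phi_{2} = -0.2950

The Yule-Walker equations for an AR(p) process read, in matrix form,
  Gamma_p phi = r_p,   with   (Gamma_p)_{ij} = gamma(|i - j|),
                       (r_p)_i = gamma(i),   i,j = 1..p.
Substitute the sample gammas (Toeplitz matrix and right-hand side of size 2):
  Gamma_p = [[5.3671, 2.3002], [2.3002, 5.3671]]
  r_p     = [2.3002, -0.3067]
Written out:
  5.3671 phi_1 + 2.3002 phi_2 = 2.3002
  2.3002 phi_1 + 5.3671 phi_2 = -0.3067
Solve by Cramer's rule:
  det = gamma(0)^2 - gamma(1)^2 = (5.3671)^2 - (2.3002)^2 = 28.80576241 - 5.29092004 = 23.51484237
  phi_hat_1 = [gamma(1) gamma(0) - gamma(1) gamma(2)] / det = [(2.3002)(5.3671) - (2.3002)(-0.3067)] / 23.51484237 = 13.05087476 / 23.51484237 = 0.555
  phi_hat_2 = [gamma(0) gamma(2) - gamma(1)^2] / det = [(5.3671)(-0.3067) - (2.3002)^2] / 23.51484237 = -6.93700961 / 23.51484237 = -0.295
So phi_hat = [0.5550, -0.2950].
Therefore phi_hat_2 = -0.2950.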